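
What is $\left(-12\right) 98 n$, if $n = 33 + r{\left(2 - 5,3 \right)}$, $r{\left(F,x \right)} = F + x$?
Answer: $-38808$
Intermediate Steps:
$n = 33$ ($n = 33 + \left(\left(2 - 5\right) + 3\right) = 33 + \left(-3 + 3\right) = 33 + 0 = 33$)
$\left(-12\right) 98 n = \left(-12\right) 98 \cdot 33 = \left(-1176\right) 33 = -38808$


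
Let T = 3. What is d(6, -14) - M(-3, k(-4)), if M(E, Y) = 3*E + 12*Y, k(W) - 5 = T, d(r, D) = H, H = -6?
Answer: -93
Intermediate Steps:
d(r, D) = -6
k(W) = 8 (k(W) = 5 + 3 = 8)
d(6, -14) - M(-3, k(-4)) = -6 - (3*(-3) + 12*8) = -6 - (-9 + 96) = -6 - 1*87 = -6 - 87 = -93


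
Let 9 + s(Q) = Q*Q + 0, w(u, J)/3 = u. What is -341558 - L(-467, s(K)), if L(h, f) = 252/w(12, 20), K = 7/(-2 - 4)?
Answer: -341565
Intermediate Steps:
w(u, J) = 3*u
K = -7/6 (K = 7/(-6) = -⅙*7 = -7/6 ≈ -1.1667)
s(Q) = -9 + Q² (s(Q) = -9 + (Q*Q + 0) = -9 + (Q² + 0) = -9 + Q²)
L(h, f) = 7 (L(h, f) = 252/((3*12)) = 252/36 = 252*(1/36) = 7)
-341558 - L(-467, s(K)) = -341558 - 1*7 = -341558 - 7 = -341565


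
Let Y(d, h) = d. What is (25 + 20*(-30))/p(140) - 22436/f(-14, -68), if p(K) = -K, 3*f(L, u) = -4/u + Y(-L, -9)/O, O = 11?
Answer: -117465351/2324 ≈ -50545.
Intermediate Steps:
f(L, u) = -4/(3*u) - L/33 (f(L, u) = (-4/u - L/11)/3 = -4/(3*u) - L/33)
(25 + 20*(-30))/p(140) - 22436/f(-14, -68) = (25 + 20*(-30))/((-1*140)) - 22436*(-2244/(-44 - 1*(-14)*(-68))) = (25 - 600)/(-140) - 22436*(-2244/(-44 - 952)) = -575*(-1/140) - 22436/((1/33)*(-1/68)*(-996)) = 115/28 - 22436/83/187 = 115/28 - 22436*187/83 = 115/28 - 4195532/83 = -117465351/2324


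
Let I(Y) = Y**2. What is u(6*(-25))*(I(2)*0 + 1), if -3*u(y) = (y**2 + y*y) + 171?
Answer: -15057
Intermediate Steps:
u(y) = -57 - 2*y**2/3 (u(y) = -((y**2 + y*y) + 171)/3 = -((y**2 + y**2) + 171)/3 = -(2*y**2 + 171)/3 = -(171 + 2*y**2)/3 = -57 - 2*y**2/3)
u(6*(-25))*(I(2)*0 + 1) = (-57 - 2*(6*(-25))**2/3)*(2**2*0 + 1) = (-57 - 2/3*(-150)**2)*(4*0 + 1) = (-57 - 2/3*22500)*(0 + 1) = (-57 - 15000)*1 = -15057*1 = -15057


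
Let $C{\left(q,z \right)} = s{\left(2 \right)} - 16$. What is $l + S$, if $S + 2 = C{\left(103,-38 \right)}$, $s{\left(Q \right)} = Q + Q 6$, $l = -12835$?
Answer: $-12839$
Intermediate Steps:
$s{\left(Q \right)} = 7 Q$ ($s{\left(Q \right)} = Q + 6 Q = 7 Q$)
$C{\left(q,z \right)} = -2$ ($C{\left(q,z \right)} = 7 \cdot 2 - 16 = 14 - 16 = -2$)
$S = -4$ ($S = -2 - 2 = -4$)
$l + S = -12835 - 4 = -12839$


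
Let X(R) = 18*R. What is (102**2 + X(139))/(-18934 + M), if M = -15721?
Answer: -54/145 ≈ -0.37241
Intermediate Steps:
(102**2 + X(139))/(-18934 + M) = (102**2 + 18*139)/(-18934 - 15721) = (10404 + 2502)/(-34655) = 12906*(-1/34655) = -54/145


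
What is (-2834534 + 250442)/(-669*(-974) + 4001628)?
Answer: -430682/775539 ≈ -0.55533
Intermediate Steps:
(-2834534 + 250442)/(-669*(-974) + 4001628) = -2584092/(651606 + 4001628) = -2584092/4653234 = -2584092*1/4653234 = -430682/775539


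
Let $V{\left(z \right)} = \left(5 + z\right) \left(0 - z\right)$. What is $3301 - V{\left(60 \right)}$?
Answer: $7201$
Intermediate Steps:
$V{\left(z \right)} = - z \left(5 + z\right)$ ($V{\left(z \right)} = \left(5 + z\right) \left(- z\right) = - z \left(5 + z\right)$)
$3301 - V{\left(60 \right)} = 3301 - \left(-1\right) 60 \left(5 + 60\right) = 3301 - \left(-1\right) 60 \cdot 65 = 3301 - -3900 = 3301 + 3900 = 7201$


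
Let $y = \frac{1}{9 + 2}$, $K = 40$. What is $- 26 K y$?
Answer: $- \frac{1040}{11} \approx -94.545$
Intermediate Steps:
$y = \frac{1}{11} \approx 0.090909$
$- 26 K y = \left(-26\right) 40 \cdot \frac{1}{11} = \left(-1040\right) \frac{1}{11} = - \frac{1040}{11}$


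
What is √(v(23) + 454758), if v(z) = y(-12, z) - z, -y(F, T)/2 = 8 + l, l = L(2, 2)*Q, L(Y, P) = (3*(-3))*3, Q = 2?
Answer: √454827 ≈ 674.41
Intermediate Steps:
L(Y, P) = -27 (L(Y, P) = -9*3 = -27)
l = -54 (l = -27*2 = -54)
y(F, T) = 92 (y(F, T) = -2*(8 - 54) = -2*(-46) = 92)
v(z) = 92 - z
√(v(23) + 454758) = √((92 - 1*23) + 454758) = √((92 - 23) + 454758) = √(69 + 454758) = √454827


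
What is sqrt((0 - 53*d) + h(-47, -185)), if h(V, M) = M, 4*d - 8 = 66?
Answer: 3*I*sqrt(518)/2 ≈ 34.139*I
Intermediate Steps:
d = 37/2 (d = 2 + (1/4)*66 = 2 + 33/2 = 37/2 ≈ 18.500)
sqrt((0 - 53*d) + h(-47, -185)) = sqrt((0 - 53*37/2) - 185) = sqrt((0 - 1961/2) - 185) = sqrt(-1961/2 - 185) = sqrt(-2331/2) = 3*I*sqrt(518)/2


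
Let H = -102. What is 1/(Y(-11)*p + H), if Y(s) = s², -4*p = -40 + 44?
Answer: -1/223 ≈ -0.0044843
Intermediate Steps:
p = -1 (p = -(-40 + 44)/4 = -¼*4 = -1)
1/(Y(-11)*p + H) = 1/((-11)²*(-1) - 102) = 1/(121*(-1) - 102) = 1/(-121 - 102) = 1/(-223) = -1/223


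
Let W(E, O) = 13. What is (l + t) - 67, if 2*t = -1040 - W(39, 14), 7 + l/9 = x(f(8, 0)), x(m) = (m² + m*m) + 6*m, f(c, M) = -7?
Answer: -305/2 ≈ -152.50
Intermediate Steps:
x(m) = 2*m² + 6*m (x(m) = (m² + m²) + 6*m = 2*m² + 6*m)
l = 441 (l = -63 + 9*(2*(-7)*(3 - 7)) = -63 + 9*(2*(-7)*(-4)) = -63 + 9*56 = -63 + 504 = 441)
t = -1053/2 (t = (-1040 - 1*13)/2 = (-1040 - 13)/2 = (½)*(-1053) = -1053/2 ≈ -526.50)
(l + t) - 67 = (441 - 1053/2) - 67 = -171/2 - 67 = -305/2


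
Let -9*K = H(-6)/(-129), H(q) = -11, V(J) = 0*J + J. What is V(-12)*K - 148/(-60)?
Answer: 4993/1935 ≈ 2.5804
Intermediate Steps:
V(J) = J (V(J) = 0 + J = J)
K = -11/1161 (K = -(-11)/(9*(-129)) = -(-11)*(-1)/(9*129) = -⅑*11/129 = -11/1161 ≈ -0.0094746)
V(-12)*K - 148/(-60) = -12*(-11/1161) - 148/(-60) = 44/387 - 148*(-1/60) = 44/387 + 37/15 = 4993/1935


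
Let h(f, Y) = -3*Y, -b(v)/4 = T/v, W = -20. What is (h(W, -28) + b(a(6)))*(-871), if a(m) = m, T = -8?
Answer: -233428/3 ≈ -77809.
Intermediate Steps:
b(v) = 32/v (b(v) = -(-32)/v = 32/v)
(h(W, -28) + b(a(6)))*(-871) = (-3*(-28) + 32/6)*(-871) = (84 + 32*(1/6))*(-871) = (84 + 16/3)*(-871) = (268/3)*(-871) = -233428/3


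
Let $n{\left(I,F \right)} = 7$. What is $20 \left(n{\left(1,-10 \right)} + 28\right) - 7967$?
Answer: $-7267$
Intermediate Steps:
$20 \left(n{\left(1,-10 \right)} + 28\right) - 7967 = 20 \left(7 + 28\right) - 7967 = 20 \cdot 35 - 7967 = 700 - 7967 = -7267$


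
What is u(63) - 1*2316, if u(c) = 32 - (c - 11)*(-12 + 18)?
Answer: -2596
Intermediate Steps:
u(c) = 98 - 6*c (u(c) = 32 - (-11 + c)*6 = 32 - (-66 + 6*c) = 32 + (66 - 6*c) = 98 - 6*c)
u(63) - 1*2316 = (98 - 6*63) - 1*2316 = (98 - 378) - 2316 = -280 - 2316 = -2596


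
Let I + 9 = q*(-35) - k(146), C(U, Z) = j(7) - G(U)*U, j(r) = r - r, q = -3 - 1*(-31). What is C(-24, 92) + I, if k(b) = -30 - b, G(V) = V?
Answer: -1389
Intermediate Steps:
q = 28 (q = -3 + 31 = 28)
j(r) = 0
C(U, Z) = -U² (C(U, Z) = 0 - U*U = 0 - U² = -U²)
I = -813 (I = -9 + (28*(-35) - (-30 - 1*146)) = -9 + (-980 - (-30 - 146)) = -9 + (-980 - 1*(-176)) = -9 + (-980 + 176) = -9 - 804 = -813)
C(-24, 92) + I = -1*(-24)² - 813 = -1*576 - 813 = -576 - 813 = -1389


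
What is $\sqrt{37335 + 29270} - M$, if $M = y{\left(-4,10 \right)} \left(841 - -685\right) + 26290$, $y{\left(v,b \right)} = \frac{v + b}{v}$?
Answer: $-24001 + \sqrt{66605} \approx -23743.0$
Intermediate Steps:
$y{\left(v,b \right)} = \frac{b + v}{v}$
$M = 24001$ ($M = \frac{10 - 4}{-4} \left(841 - -685\right) + 26290 = \left(- \frac{1}{4}\right) 6 \left(841 + 685\right) + 26290 = \left(- \frac{3}{2}\right) 1526 + 26290 = -2289 + 26290 = 24001$)
$\sqrt{37335 + 29270} - M = \sqrt{37335 + 29270} - 24001 = \sqrt{66605} - 24001 = -24001 + \sqrt{66605}$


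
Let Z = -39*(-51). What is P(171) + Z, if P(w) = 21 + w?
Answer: 2181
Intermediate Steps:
Z = 1989
P(171) + Z = (21 + 171) + 1989 = 192 + 1989 = 2181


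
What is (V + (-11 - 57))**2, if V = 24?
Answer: 1936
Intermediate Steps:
(V + (-11 - 57))**2 = (24 + (-11 - 57))**2 = (24 - 68)**2 = (-44)**2 = 1936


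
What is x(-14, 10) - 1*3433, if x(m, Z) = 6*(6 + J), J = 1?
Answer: -3391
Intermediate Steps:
x(m, Z) = 42 (x(m, Z) = 6*(6 + 1) = 6*7 = 42)
x(-14, 10) - 1*3433 = 42 - 1*3433 = 42 - 3433 = -3391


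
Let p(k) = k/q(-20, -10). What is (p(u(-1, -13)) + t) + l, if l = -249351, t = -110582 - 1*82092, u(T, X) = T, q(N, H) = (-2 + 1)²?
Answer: -442026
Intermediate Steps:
q(N, H) = 1 (q(N, H) = (-1)² = 1)
t = -192674 (t = -110582 - 82092 = -192674)
p(k) = k (p(k) = k/1 = k*1 = k)
(p(u(-1, -13)) + t) + l = (-1 - 192674) - 249351 = -192675 - 249351 = -442026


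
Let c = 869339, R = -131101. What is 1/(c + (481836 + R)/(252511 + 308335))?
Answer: 50986/44324150139 ≈ 1.1503e-6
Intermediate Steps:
1/(c + (481836 + R)/(252511 + 308335)) = 1/(869339 + (481836 - 131101)/(252511 + 308335)) = 1/(869339 + 350735/560846) = 1/(869339 + 350735*(1/560846)) = 1/(869339 + 31885/50986) = 1/(44324150139/50986) = 50986/44324150139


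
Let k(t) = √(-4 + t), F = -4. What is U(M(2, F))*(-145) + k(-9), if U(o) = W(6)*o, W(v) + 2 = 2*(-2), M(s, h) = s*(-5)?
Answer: -8700 + I*√13 ≈ -8700.0 + 3.6056*I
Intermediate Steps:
M(s, h) = -5*s
W(v) = -6 (W(v) = -2 + 2*(-2) = -2 - 4 = -6)
U(o) = -6*o
U(M(2, F))*(-145) + k(-9) = -(-30)*2*(-145) + √(-4 - 9) = -6*(-10)*(-145) + √(-13) = 60*(-145) + I*√13 = -8700 + I*√13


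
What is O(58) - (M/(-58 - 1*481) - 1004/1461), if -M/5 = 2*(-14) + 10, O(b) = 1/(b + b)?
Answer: 78814415/91347564 ≈ 0.86280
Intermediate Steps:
O(b) = 1/(2*b)
M = 90 (M = -5*(2*(-14) + 10) = -5*(-28 + 10) = -5*(-18) = 90)
O(58) - (M/(-58 - 1*481) - 1004/1461) = (½)/58 - (90/(-58 - 1*481) - 1004/1461) = (½)*(1/58) - (90/(-58 - 481) - 1004*1/1461) = 1/116 - (90/(-539) - 1004/1461) = 1/116 - (90*(-1/539) - 1004/1461) = 1/116 - (-90/539 - 1004/1461) = 1/116 - 1*(-672646/787479) = 1/116 + 672646/787479 = 78814415/91347564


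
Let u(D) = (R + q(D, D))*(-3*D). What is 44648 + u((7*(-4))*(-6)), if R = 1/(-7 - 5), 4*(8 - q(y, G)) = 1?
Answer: 40784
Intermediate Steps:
q(y, G) = 31/4 (q(y, G) = 8 - ¼*1 = 8 - ¼ = 31/4)
R = -1/12 (R = 1/(-12) = -1/12 ≈ -0.083333)
u(D) = -23*D (u(D) = (-1/12 + 31/4)*(-3*D) = 23*(-3*D)/3 = -23*D)
44648 + u((7*(-4))*(-6)) = 44648 - 23*7*(-4)*(-6) = 44648 - (-644)*(-6) = 44648 - 23*168 = 44648 - 3864 = 40784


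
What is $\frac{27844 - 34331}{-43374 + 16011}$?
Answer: $\frac{6487}{27363} \approx 0.23707$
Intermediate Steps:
$\frac{27844 - 34331}{-43374 + 16011} = - \frac{6487}{-27363} = \left(-6487\right) \left(- \frac{1}{27363}\right) = \frac{6487}{27363}$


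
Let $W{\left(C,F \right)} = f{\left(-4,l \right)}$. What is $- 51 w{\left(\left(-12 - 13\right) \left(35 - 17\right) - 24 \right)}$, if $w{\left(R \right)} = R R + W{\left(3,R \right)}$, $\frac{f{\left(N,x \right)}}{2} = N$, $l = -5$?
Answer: $-11458068$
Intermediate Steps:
$f{\left(N,x \right)} = 2 N$
$W{\left(C,F \right)} = -8$ ($W{\left(C,F \right)} = 2 \left(-4\right) = -8$)
$w{\left(R \right)} = -8 + R^{2}$ ($w{\left(R \right)} = R R - 8 = R^{2} - 8 = -8 + R^{2}$)
$- 51 w{\left(\left(-12 - 13\right) \left(35 - 17\right) - 24 \right)} = - 51 \left(-8 + \left(\left(-12 - 13\right) \left(35 - 17\right) - 24\right)^{2}\right) = - 51 \left(-8 + \left(\left(-25\right) 18 - 24\right)^{2}\right) = - 51 \left(-8 + \left(-450 - 24\right)^{2}\right) = - 51 \left(-8 + \left(-474\right)^{2}\right) = - 51 \left(-8 + 224676\right) = \left(-51\right) 224668 = -11458068$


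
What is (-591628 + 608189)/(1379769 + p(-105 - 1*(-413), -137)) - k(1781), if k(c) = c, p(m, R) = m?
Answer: -2457900576/1380077 ≈ -1781.0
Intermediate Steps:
(-591628 + 608189)/(1379769 + p(-105 - 1*(-413), -137)) - k(1781) = (-591628 + 608189)/(1379769 + (-105 - 1*(-413))) - 1*1781 = 16561/(1379769 + (-105 + 413)) - 1781 = 16561/(1379769 + 308) - 1781 = 16561/1380077 - 1781 = -2457900576/1380077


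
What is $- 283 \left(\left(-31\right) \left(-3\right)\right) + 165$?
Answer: $-26154$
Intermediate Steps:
$- 283 \left(\left(-31\right) \left(-3\right)\right) + 165 = \left(-283\right) 93 + 165 = -26319 + 165 = -26154$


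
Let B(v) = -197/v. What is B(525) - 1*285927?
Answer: -150111872/525 ≈ -2.8593e+5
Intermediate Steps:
B(525) - 1*285927 = -197/525 - 1*285927 = -197*1/525 - 285927 = -197/525 - 285927 = -150111872/525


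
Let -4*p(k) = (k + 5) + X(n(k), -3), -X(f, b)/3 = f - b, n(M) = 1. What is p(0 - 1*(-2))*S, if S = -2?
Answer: -5/2 ≈ -2.5000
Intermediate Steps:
X(f, b) = -3*f + 3*b (X(f, b) = -3*(f - b) = -3*f + 3*b)
p(k) = 7/4 - k/4 (p(k) = -((k + 5) + (-3*1 + 3*(-3)))/4 = -((5 + k) + (-3 - 9))/4 = -((5 + k) - 12)/4 = -(-7 + k)/4 = 7/4 - k/4)
p(0 - 1*(-2))*S = (7/4 - (0 - 1*(-2))/4)*(-2) = (7/4 - (0 + 2)/4)*(-2) = (7/4 - ¼*2)*(-2) = (7/4 - ½)*(-2) = (5/4)*(-2) = -5/2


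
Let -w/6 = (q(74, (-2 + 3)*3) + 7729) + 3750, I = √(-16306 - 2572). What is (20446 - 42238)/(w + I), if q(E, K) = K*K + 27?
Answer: 752804640/2386723489 + 10896*I*√18878/2386723489 ≈ 0.31541 + 0.00062725*I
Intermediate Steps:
q(E, K) = 27 + K² (q(E, K) = K² + 27 = 27 + K²)
I = I*√18878 (I = √(-18878) = I*√18878 ≈ 137.4*I)
w = -69090 (w = -6*(((27 + ((-2 + 3)*3)²) + 7729) + 3750) = -6*(((27 + (1*3)²) + 7729) + 3750) = -6*(((27 + 3²) + 7729) + 3750) = -6*(((27 + 9) + 7729) + 3750) = -6*((36 + 7729) + 3750) = -6*(7765 + 3750) = -6*11515 = -69090)
(20446 - 42238)/(w + I) = (20446 - 42238)/(-69090 + I*√18878) = -21792/(-69090 + I*√18878)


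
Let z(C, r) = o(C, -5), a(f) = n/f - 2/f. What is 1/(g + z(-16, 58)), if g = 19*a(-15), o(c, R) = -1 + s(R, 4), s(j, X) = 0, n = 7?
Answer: -3/22 ≈ -0.13636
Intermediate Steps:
o(c, R) = -1 (o(c, R) = -1 + 0 = -1)
a(f) = 5/f (a(f) = 7/f - 2/f = 5/f)
z(C, r) = -1
g = -19/3 (g = 19*(5/(-15)) = 19*(5*(-1/15)) = 19*(-⅓) = -19/3 ≈ -6.3333)
1/(g + z(-16, 58)) = 1/(-19/3 - 1) = 1/(-22/3) = -3/22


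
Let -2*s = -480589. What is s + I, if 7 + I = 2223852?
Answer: 4928279/2 ≈ 2.4641e+6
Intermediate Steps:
s = 480589/2 (s = -½*(-480589) = 480589/2 ≈ 2.4029e+5)
I = 2223845 (I = -7 + 2223852 = 2223845)
s + I = 480589/2 + 2223845 = 4928279/2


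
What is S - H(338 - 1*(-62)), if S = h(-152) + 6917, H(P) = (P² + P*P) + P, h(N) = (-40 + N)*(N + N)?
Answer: -255115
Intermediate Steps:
h(N) = 2*N*(-40 + N) (h(N) = (-40 + N)*(2*N) = 2*N*(-40 + N))
H(P) = P + 2*P² (H(P) = (P² + P²) + P = 2*P² + P = P + 2*P²)
S = 65285 (S = 2*(-152)*(-40 - 152) + 6917 = 2*(-152)*(-192) + 6917 = 58368 + 6917 = 65285)
S - H(338 - 1*(-62)) = 65285 - (338 - 1*(-62))*(1 + 2*(338 - 1*(-62))) = 65285 - (338 + 62)*(1 + 2*(338 + 62)) = 65285 - 400*(1 + 2*400) = 65285 - 400*(1 + 800) = 65285 - 400*801 = 65285 - 1*320400 = 65285 - 320400 = -255115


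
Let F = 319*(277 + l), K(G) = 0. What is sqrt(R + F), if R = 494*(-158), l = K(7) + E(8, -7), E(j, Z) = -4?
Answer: sqrt(9035) ≈ 95.053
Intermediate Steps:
l = -4 (l = 0 - 4 = -4)
R = -78052
F = 87087 (F = 319*(277 - 4) = 319*273 = 87087)
sqrt(R + F) = sqrt(-78052 + 87087) = sqrt(9035)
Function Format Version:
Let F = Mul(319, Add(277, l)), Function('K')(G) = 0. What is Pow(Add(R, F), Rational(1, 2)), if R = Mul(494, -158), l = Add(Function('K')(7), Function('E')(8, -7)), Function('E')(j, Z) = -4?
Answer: Pow(9035, Rational(1, 2)) ≈ 95.053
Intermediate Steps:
l = -4 (l = Add(0, -4) = -4)
R = -78052
F = 87087 (F = Mul(319, Add(277, -4)) = Mul(319, 273) = 87087)
Pow(Add(R, F), Rational(1, 2)) = Pow(Add(-78052, 87087), Rational(1, 2)) = Pow(9035, Rational(1, 2))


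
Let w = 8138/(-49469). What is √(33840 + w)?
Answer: √82812234981518/49469 ≈ 183.96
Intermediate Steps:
w = -8138/49469 (w = 8138*(-1/49469) = -8138/49469 ≈ -0.16451)
√(33840 + w) = √(33840 - 8138/49469) = √(1674022822/49469) = √82812234981518/49469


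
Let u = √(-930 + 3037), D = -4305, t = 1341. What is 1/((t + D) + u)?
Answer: -2964/8783189 - 7*√43/8783189 ≈ -0.00034269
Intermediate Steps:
u = 7*√43 (u = √2107 = 7*√43 ≈ 45.902)
1/((t + D) + u) = 1/((1341 - 4305) + 7*√43) = 1/(-2964 + 7*√43)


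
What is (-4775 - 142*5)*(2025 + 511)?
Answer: -13909960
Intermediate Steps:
(-4775 - 142*5)*(2025 + 511) = (-4775 - 710)*2536 = -5485*2536 = -13909960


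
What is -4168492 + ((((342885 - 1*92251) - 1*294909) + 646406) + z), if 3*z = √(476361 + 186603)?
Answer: -3566361 + 2*√165741/3 ≈ -3.5661e+6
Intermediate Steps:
z = 2*√165741/3 (z = √(476361 + 186603)/3 = √662964/3 = (2*√165741)/3 = 2*√165741/3 ≈ 271.41)
-4168492 + ((((342885 - 1*92251) - 1*294909) + 646406) + z) = -4168492 + ((((342885 - 1*92251) - 1*294909) + 646406) + 2*√165741/3) = -4168492 + ((((342885 - 92251) - 294909) + 646406) + 2*√165741/3) = -4168492 + (((250634 - 294909) + 646406) + 2*√165741/3) = -4168492 + ((-44275 + 646406) + 2*√165741/3) = -4168492 + (602131 + 2*√165741/3) = -3566361 + 2*√165741/3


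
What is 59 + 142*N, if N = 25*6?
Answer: 21359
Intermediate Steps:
N = 150
59 + 142*N = 59 + 142*150 = 59 + 21300 = 21359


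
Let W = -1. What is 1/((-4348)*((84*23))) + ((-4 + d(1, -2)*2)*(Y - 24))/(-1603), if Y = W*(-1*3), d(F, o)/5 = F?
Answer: 151205819/1923676944 ≈ 0.078603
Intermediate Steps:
d(F, o) = 5*F
Y = 3 (Y = -(-1)*3 = -1*(-3) = 3)
1/((-4348)*((84*23))) + ((-4 + d(1, -2)*2)*(Y - 24))/(-1603) = 1/((-4348)*((84*23))) + ((-4 + (5*1)*2)*(3 - 24))/(-1603) = -1/4348/1932 + ((-4 + 5*2)*(-21))*(-1/1603) = -1/4348*1/1932 + ((-4 + 10)*(-21))*(-1/1603) = -1/8400336 + (6*(-21))*(-1/1603) = -1/8400336 - 126*(-1/1603) = -1/8400336 + 18/229 = 151205819/1923676944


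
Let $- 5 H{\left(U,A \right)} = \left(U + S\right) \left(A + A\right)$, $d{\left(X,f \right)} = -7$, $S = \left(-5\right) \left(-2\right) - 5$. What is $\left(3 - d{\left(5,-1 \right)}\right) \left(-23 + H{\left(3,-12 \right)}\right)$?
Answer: $154$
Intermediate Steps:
$S = 5$ ($S = 10 - 5 = 5$)
$H{\left(U,A \right)} = - \frac{2 A \left(5 + U\right)}{5}$ ($H{\left(U,A \right)} = - \frac{\left(U + 5\right) \left(A + A\right)}{5} = - \frac{\left(5 + U\right) 2 A}{5} = - \frac{2 A \left(5 + U\right)}{5}$)
$\left(3 - d{\left(5,-1 \right)}\right) \left(-23 + H{\left(3,-12 \right)}\right) = \left(3 - -7\right) \left(-23 - - \frac{24 \left(5 + 3\right)}{5}\right) = \left(3 + 7\right) \left(-23 - \left(- \frac{24}{5}\right) 8\right) = 10 \left(-23 + \frac{192}{5}\right) = 10 \cdot \frac{77}{5} = 154$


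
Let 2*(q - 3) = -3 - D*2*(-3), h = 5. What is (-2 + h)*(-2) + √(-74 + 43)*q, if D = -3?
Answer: -6 - 15*I*√31/2 ≈ -6.0 - 41.758*I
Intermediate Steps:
q = -15/2 (q = 3 + (-3 - (-3)*2*(-3))/2 = 3 + (-3 - (-3)*(-6))/2 = 3 + (-3 - 1*18)/2 = 3 + (-3 - 18)/2 = 3 + (½)*(-21) = 3 - 21/2 = -15/2 ≈ -7.5000)
(-2 + h)*(-2) + √(-74 + 43)*q = (-2 + 5)*(-2) + √(-74 + 43)*(-15/2) = 3*(-2) + √(-31)*(-15/2) = -6 + (I*√31)*(-15/2) = -6 - 15*I*√31/2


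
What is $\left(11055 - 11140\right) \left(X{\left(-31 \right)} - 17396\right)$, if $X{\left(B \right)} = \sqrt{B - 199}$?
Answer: $1478660 - 85 i \sqrt{230} \approx 1.4787 \cdot 10^{6} - 1289.1 i$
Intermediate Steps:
$X{\left(B \right)} = \sqrt{-199 + B}$
$\left(11055 - 11140\right) \left(X{\left(-31 \right)} - 17396\right) = \left(11055 - 11140\right) \left(\sqrt{-199 - 31} - 17396\right) = - 85 \left(\sqrt{-230} - 17396\right) = - 85 \left(i \sqrt{230} - 17396\right) = - 85 \left(-17396 + i \sqrt{230}\right) = 1478660 - 85 i \sqrt{230}$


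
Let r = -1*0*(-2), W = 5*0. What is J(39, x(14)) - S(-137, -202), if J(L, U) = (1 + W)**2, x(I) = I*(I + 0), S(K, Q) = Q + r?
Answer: 203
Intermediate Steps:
W = 0
r = 0 (r = 0*(-2) = 0)
S(K, Q) = Q (S(K, Q) = Q + 0 = Q)
x(I) = I**2 (x(I) = I*I = I**2)
J(L, U) = 1 (J(L, U) = (1 + 0)**2 = 1**2 = 1)
J(39, x(14)) - S(-137, -202) = 1 - 1*(-202) = 1 + 202 = 203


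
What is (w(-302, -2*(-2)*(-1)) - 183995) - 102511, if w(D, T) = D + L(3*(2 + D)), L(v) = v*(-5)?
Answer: -282308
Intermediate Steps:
L(v) = -5*v
w(D, T) = -30 - 14*D (w(D, T) = D - 15*(2 + D) = D - 5*(6 + 3*D) = D + (-30 - 15*D) = -30 - 14*D)
(w(-302, -2*(-2)*(-1)) - 183995) - 102511 = ((-30 - 14*(-302)) - 183995) - 102511 = ((-30 + 4228) - 183995) - 102511 = (4198 - 183995) - 102511 = -179797 - 102511 = -282308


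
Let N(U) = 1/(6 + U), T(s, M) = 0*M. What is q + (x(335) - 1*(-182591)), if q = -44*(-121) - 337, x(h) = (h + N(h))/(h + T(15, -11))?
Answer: 21428087066/114235 ≈ 1.8758e+5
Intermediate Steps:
T(s, M) = 0
x(h) = (h + 1/(6 + h))/h (x(h) = (h + 1/(6 + h))/(h + 0) = (h + 1/(6 + h))/h)
q = 4987 (q = 5324 - 337 = 4987)
q + (x(335) - 1*(-182591)) = 4987 + ((1 + 335*(6 + 335))/(335*(6 + 335)) - 1*(-182591)) = 4987 + ((1/335)*(1 + 335*341)/341 + 182591) = 4987 + ((1/335)*(1/341)*(1 + 114235) + 182591) = 4987 + ((1/335)*(1/341)*114236 + 182591) = 4987 + (114236/114235 + 182591) = 4987 + 20858397121/114235 = 21428087066/114235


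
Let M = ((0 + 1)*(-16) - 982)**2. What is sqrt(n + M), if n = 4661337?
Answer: sqrt(5657341) ≈ 2378.5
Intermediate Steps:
M = 996004 (M = (1*(-16) - 982)**2 = (-16 - 982)**2 = (-998)**2 = 996004)
sqrt(n + M) = sqrt(4661337 + 996004) = sqrt(5657341)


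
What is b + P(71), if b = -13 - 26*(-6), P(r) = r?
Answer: 214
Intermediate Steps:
b = 143 (b = -13 + 156 = 143)
b + P(71) = 143 + 71 = 214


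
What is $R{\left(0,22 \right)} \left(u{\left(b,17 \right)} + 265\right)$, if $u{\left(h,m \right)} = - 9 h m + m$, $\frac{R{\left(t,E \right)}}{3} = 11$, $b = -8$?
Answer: $49698$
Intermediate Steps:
$R{\left(t,E \right)} = 33$ ($R{\left(t,E \right)} = 3 \cdot 11 = 33$)
$u{\left(h,m \right)} = m - 9 h m$ ($u{\left(h,m \right)} = - 9 h m + m = m - 9 h m$)
$R{\left(0,22 \right)} \left(u{\left(b,17 \right)} + 265\right) = 33 \left(17 \left(1 - -72\right) + 265\right) = 33 \left(17 \left(1 + 72\right) + 265\right) = 33 \left(17 \cdot 73 + 265\right) = 33 \left(1241 + 265\right) = 33 \cdot 1506 = 49698$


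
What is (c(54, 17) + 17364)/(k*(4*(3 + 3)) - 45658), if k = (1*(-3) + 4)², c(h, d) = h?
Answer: -8709/22817 ≈ -0.38169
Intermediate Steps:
k = 1 (k = (-3 + 4)² = 1² = 1)
(c(54, 17) + 17364)/(k*(4*(3 + 3)) - 45658) = (54 + 17364)/(1*(4*(3 + 3)) - 45658) = 17418/(1*(4*6) - 45658) = 17418/(1*24 - 45658) = 17418/(24 - 45658) = 17418/(-45634) = 17418*(-1/45634) = -8709/22817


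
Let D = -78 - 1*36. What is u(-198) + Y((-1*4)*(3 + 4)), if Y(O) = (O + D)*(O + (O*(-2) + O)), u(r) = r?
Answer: -198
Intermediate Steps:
D = -114 (D = -78 - 36 = -114)
Y(O) = 0 (Y(O) = (O - 114)*(O + (O*(-2) + O)) = (-114 + O)*(O + (-2*O + O)) = (-114 + O)*(O - O) = (-114 + O)*0 = 0)
u(-198) + Y((-1*4)*(3 + 4)) = -198 + 0 = -198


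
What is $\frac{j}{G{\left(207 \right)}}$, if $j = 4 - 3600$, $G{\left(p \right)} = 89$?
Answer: $- \frac{3596}{89} \approx -40.404$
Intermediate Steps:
$j = -3596$ ($j = 4 - 3600 = -3596$)
$\frac{j}{G{\left(207 \right)}} = - \frac{3596}{89}$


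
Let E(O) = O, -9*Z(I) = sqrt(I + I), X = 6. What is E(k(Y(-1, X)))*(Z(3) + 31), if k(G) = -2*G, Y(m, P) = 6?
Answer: -372 + 4*sqrt(6)/3 ≈ -368.73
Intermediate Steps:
Z(I) = -sqrt(2)*sqrt(I)/9 (Z(I) = -sqrt(I + I)/9 = -sqrt(2)*sqrt(I)/9)
E(k(Y(-1, X)))*(Z(3) + 31) = (-2*6)*(-sqrt(2)*sqrt(3)/9 + 31) = -12*(-sqrt(6)/9 + 31) = -12*(31 - sqrt(6)/9) = -372 + 4*sqrt(6)/3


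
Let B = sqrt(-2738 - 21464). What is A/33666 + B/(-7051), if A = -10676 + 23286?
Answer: 6305/16833 - I*sqrt(24202)/7051 ≈ 0.37456 - 0.022064*I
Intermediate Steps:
A = 12610
B = I*sqrt(24202) (B = sqrt(-24202) = I*sqrt(24202) ≈ 155.57*I)
A/33666 + B/(-7051) = 12610/33666 + (I*sqrt(24202))/(-7051) = 12610*(1/33666) + (I*sqrt(24202))*(-1/7051) = 6305/16833 - I*sqrt(24202)/7051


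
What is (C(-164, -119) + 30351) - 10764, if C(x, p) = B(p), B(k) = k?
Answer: 19468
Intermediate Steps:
C(x, p) = p
(C(-164, -119) + 30351) - 10764 = (-119 + 30351) - 10764 = 30232 - 10764 = 19468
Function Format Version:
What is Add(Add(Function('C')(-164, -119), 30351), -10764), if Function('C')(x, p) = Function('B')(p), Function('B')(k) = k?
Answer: 19468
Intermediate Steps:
Function('C')(x, p) = p
Add(Add(Function('C')(-164, -119), 30351), -10764) = Add(Add(-119, 30351), -10764) = Add(30232, -10764) = 19468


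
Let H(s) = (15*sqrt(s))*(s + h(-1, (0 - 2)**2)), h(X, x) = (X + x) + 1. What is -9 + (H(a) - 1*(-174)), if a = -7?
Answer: 165 - 45*I*sqrt(7) ≈ 165.0 - 119.06*I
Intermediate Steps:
h(X, x) = 1 + X + x
H(s) = 15*sqrt(s)*(4 + s) (H(s) = (15*sqrt(s))*(s + (1 - 1 + (0 - 2)**2)) = (15*sqrt(s))*(s + (1 - 1 + (-2)**2)) = (15*sqrt(s))*(s + (1 - 1 + 4)) = (15*sqrt(s))*(s + 4) = (15*sqrt(s))*(4 + s) = 15*sqrt(s)*(4 + s))
-9 + (H(a) - 1*(-174)) = -9 + (15*sqrt(-7)*(4 - 7) - 1*(-174)) = -9 + (15*(I*sqrt(7))*(-3) + 174) = -9 + (-45*I*sqrt(7) + 174) = -9 + (174 - 45*I*sqrt(7)) = 165 - 45*I*sqrt(7)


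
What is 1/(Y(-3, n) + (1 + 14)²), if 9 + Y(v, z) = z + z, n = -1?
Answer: 1/214 ≈ 0.0046729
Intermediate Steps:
Y(v, z) = -9 + 2*z (Y(v, z) = -9 + (z + z) = -9 + 2*z)
1/(Y(-3, n) + (1 + 14)²) = 1/((-9 + 2*(-1)) + (1 + 14)²) = 1/((-9 - 2) + 15²) = 1/(-11 + 225) = 1/214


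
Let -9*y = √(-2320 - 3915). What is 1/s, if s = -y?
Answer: -9*I*√6235/6235 ≈ -0.11398*I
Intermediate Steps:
y = -I*√6235/9 (y = -√(-2320 - 3915)/9 = -I*√6235/9 ≈ -8.7736*I)
s = I*√6235/9 (s = -(-1)*I*√6235/9 = I*√6235/9 ≈ 8.7736*I)
1/s = 1/(I*√6235/9) = -9*I*√6235/6235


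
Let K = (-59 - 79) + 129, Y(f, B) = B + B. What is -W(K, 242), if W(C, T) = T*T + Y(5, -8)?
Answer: -58548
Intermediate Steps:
Y(f, B) = 2*B
K = -9 (K = -138 + 129 = -9)
W(C, T) = -16 + T**2 (W(C, T) = T*T + 2*(-8) = T**2 - 16 = -16 + T**2)
-W(K, 242) = -(-16 + 242**2) = -(-16 + 58564) = -1*58548 = -58548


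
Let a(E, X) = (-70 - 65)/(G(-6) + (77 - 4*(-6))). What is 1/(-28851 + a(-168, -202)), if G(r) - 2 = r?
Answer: -97/2798682 ≈ -3.4659e-5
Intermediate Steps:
G(r) = 2 + r
a(E, X) = -135/97 (a(E, X) = (-70 - 65)/((2 - 6) + (77 - 4*(-6))) = -135/(-4 + (77 + 24)) = -135/(-4 + 101) = -135/97)
1/(-28851 + a(-168, -202)) = 1/(-28851 - 135/97) = 1/(-2798682/97) = -97/2798682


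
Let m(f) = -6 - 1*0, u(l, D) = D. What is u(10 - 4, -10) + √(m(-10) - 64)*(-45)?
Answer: -10 - 45*I*√70 ≈ -10.0 - 376.5*I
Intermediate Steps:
m(f) = -6 (m(f) = -6 + 0 = -6)
u(10 - 4, -10) + √(m(-10) - 64)*(-45) = -10 + √(-6 - 64)*(-45) = -10 + √(-70)*(-45) = -10 + (I*√70)*(-45) = -10 - 45*I*√70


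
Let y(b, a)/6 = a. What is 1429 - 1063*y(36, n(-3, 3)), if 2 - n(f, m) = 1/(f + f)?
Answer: -12390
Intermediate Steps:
n(f, m) = 2 - 1/(2*f) (n(f, m) = 2 - 1/(f + f) = 2 - 1/(2*f))
y(b, a) = 6*a
1429 - 1063*y(36, n(-3, 3)) = 1429 - 6378*(2 - ½/(-3)) = 1429 - 6378*(2 - ½*(-⅓)) = 1429 - 6378*(2 + ⅙) = 1429 - 6378*13/6 = 1429 - 1063*13 = 1429 - 13819 = -12390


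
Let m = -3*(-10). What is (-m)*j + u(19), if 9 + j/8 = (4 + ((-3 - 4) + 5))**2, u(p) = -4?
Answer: 1196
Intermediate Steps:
m = 30
j = -40 (j = -72 + 8*(4 + ((-3 - 4) + 5))**2 = -72 + 8*(4 + (-7 + 5))**2 = -72 + 8*(4 - 2)**2 = -72 + 8*2**2 = -72 + 8*4 = -72 + 32 = -40)
(-m)*j + u(19) = -1*30*(-40) - 4 = -30*(-40) - 4 = 1200 - 4 = 1196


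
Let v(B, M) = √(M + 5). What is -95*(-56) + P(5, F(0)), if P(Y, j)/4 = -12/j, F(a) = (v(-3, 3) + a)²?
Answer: 5314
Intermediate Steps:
v(B, M) = √(5 + M)
F(a) = (a + 2*√2)² (F(a) = (√(5 + 3) + a)² = (√8 + a)² = (2*√2 + a)² = (a + 2*√2)²)
P(Y, j) = -48/j (P(Y, j) = 4*(-12/j) = -48/j)
-95*(-56) + P(5, F(0)) = -95*(-56) - 48/(0 + 2*√2)² = 5320 - 48/((2*√2)²) = 5320 - 48/8 = 5320 - 48*⅛ = 5320 - 6 = 5314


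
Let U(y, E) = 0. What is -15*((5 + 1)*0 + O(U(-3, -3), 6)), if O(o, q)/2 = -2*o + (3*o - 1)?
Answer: 30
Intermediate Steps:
O(o, q) = -2 + 2*o (O(o, q) = 2*(-2*o + (3*o - 1)) = 2*(-2*o + (-1 + 3*o)) = 2*(-1 + o) = -2 + 2*o)
-15*((5 + 1)*0 + O(U(-3, -3), 6)) = -15*((5 + 1)*0 + (-2 + 2*0)) = -15*(6*0 + (-2 + 0)) = -15*(0 - 2) = -15*(-2) = 30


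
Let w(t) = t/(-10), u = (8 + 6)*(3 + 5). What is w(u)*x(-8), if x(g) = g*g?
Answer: -3584/5 ≈ -716.80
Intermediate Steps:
x(g) = g**2
u = 112 (u = 14*8 = 112)
w(t) = -t/10 (w(t) = t*(-1/10) = -t/10)
w(u)*x(-8) = -1/10*112*(-8)**2 = -56/5*64 = -3584/5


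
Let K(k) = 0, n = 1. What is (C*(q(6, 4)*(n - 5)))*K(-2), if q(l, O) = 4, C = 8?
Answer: 0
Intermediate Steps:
(C*(q(6, 4)*(n - 5)))*K(-2) = (8*(4*(1 - 5)))*0 = (8*(4*(-4)))*0 = (8*(-16))*0 = -128*0 = 0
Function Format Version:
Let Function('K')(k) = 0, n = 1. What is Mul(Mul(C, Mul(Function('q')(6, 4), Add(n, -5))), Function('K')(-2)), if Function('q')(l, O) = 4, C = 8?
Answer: 0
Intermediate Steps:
Mul(Mul(C, Mul(Function('q')(6, 4), Add(n, -5))), Function('K')(-2)) = Mul(Mul(8, Mul(4, Add(1, -5))), 0) = Mul(Mul(8, Mul(4, -4)), 0) = Mul(Mul(8, -16), 0) = Mul(-128, 0) = 0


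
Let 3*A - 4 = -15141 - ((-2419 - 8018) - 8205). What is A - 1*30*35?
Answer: 355/3 ≈ 118.33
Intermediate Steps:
A = 3505/3 (A = 4/3 + (-15141 - ((-2419 - 8018) - 8205))/3 = 4/3 + (-15141 - (-10437 - 8205))/3 = 4/3 + (-15141 - 1*(-18642))/3 = 4/3 + (-15141 + 18642)/3 = 4/3 + (1/3)*3501 = 4/3 + 1167 = 3505/3 ≈ 1168.3)
A - 1*30*35 = 3505/3 - 1*30*35 = 3505/3 - 30*35 = 3505/3 - 1*1050 = 3505/3 - 1050 = 355/3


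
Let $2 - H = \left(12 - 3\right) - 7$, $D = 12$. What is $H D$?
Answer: $0$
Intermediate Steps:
$H = 0$ ($H = 2 - \left(\left(12 - 3\right) - 7\right) = 2 - \left(9 - 7\right) = 2 - 2 = 0$)
$H D = 0 \cdot 12 = 0$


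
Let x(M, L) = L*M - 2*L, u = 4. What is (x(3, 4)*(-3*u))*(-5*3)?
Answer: 720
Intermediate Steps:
x(M, L) = -2*L + L*M
(x(3, 4)*(-3*u))*(-5*3) = ((4*(-2 + 3))*(-3*4))*(-5*3) = ((4*1)*(-12))*(-15) = (4*(-12))*(-15) = -48*(-15) = 720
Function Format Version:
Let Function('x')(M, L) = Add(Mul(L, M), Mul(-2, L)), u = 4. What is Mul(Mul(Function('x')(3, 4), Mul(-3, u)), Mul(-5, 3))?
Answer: 720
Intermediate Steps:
Function('x')(M, L) = Add(Mul(-2, L), Mul(L, M))
Mul(Mul(Function('x')(3, 4), Mul(-3, u)), Mul(-5, 3)) = Mul(Mul(Mul(4, Add(-2, 3)), Mul(-3, 4)), Mul(-5, 3)) = Mul(Mul(Mul(4, 1), -12), -15) = Mul(Mul(4, -12), -15) = Mul(-48, -15) = 720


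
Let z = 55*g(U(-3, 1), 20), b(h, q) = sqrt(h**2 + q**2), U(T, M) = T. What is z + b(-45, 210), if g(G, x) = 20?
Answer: 1100 + 15*sqrt(205) ≈ 1314.8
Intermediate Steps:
z = 1100 (z = 55*20 = 1100)
z + b(-45, 210) = 1100 + sqrt((-45)**2 + 210**2) = 1100 + sqrt(2025 + 44100) = 1100 + sqrt(46125) = 1100 + 15*sqrt(205)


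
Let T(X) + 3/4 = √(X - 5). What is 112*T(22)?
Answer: -84 + 112*√17 ≈ 377.79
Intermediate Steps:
T(X) = -¾ + √(-5 + X) (T(X) = -¾ + √(X - 5) = -¾ + √(-5 + X))
112*T(22) = 112*(-¾ + √(-5 + 22)) = 112*(-¾ + √17) = -84 + 112*√17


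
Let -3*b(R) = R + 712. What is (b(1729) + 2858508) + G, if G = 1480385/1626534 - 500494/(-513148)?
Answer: 298147972040174791/104331583629 ≈ 2.8577e+6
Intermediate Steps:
b(R) = -712/3 - R/3 (b(R) = -(R + 712)/3 = -(712 + R)/3 = -712/3 - R/3)
G = 196715888722/104331583629 (G = 1480385*(1/1626534) - 500494*(-1/513148) = 1480385/1626534 + 250247/256574 = 196715888722/104331583629 ≈ 1.8855)
(b(1729) + 2858508) + G = ((-712/3 - 1/3*1729) + 2858508) + 196715888722/104331583629 = ((-712/3 - 1729/3) + 2858508) + 196715888722/104331583629 = (-2441/3 + 2858508) + 196715888722/104331583629 = 8573083/3 + 196715888722/104331583629 = 298147972040174791/104331583629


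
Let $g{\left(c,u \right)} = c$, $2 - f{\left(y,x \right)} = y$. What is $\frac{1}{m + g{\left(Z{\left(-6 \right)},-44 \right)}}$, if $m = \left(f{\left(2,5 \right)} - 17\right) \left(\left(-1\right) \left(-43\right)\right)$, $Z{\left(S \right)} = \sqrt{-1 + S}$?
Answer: $- \frac{731}{534368} - \frac{i \sqrt{7}}{534368} \approx -0.001368 - 4.9512 \cdot 10^{-6} i$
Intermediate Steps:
$f{\left(y,x \right)} = 2 - y$
$m = -731$ ($m = \left(\left(2 - 2\right) - 17\right) \left(\left(-1\right) \left(-43\right)\right) = \left(\left(2 - 2\right) - 17\right) 43 = \left(0 - 17\right) 43 = \left(-17\right) 43 = -731$)
$\frac{1}{m + g{\left(Z{\left(-6 \right)},-44 \right)}} = \frac{1}{-731 + \sqrt{-1 - 6}} = \frac{1}{-731 + \sqrt{-7}} = \frac{1}{-731 + i \sqrt{7}}$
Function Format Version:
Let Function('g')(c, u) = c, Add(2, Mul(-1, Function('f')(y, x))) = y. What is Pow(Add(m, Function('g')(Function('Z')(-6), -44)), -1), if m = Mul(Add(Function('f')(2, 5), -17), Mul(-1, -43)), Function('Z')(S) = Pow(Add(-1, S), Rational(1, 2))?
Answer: Add(Rational(-731, 534368), Mul(Rational(-1, 534368), I, Pow(7, Rational(1, 2)))) ≈ Add(-0.0013680, Mul(-4.9512e-6, I))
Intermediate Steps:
Function('f')(y, x) = Add(2, Mul(-1, y))
m = -731 (m = Mul(Add(Add(2, Mul(-1, 2)), -17), Mul(-1, -43)) = Mul(Add(Add(2, -2), -17), 43) = Mul(Add(0, -17), 43) = Mul(-17, 43) = -731)
Pow(Add(m, Function('g')(Function('Z')(-6), -44)), -1) = Pow(Add(-731, Pow(Add(-1, -6), Rational(1, 2))), -1) = Pow(Add(-731, Pow(-7, Rational(1, 2))), -1) = Pow(Add(-731, Mul(I, Pow(7, Rational(1, 2)))), -1)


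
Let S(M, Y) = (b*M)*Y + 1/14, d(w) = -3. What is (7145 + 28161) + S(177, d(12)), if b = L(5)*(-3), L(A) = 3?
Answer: 561191/14 ≈ 40085.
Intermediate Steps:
b = -9 (b = 3*(-3) = -9)
S(M, Y) = 1/14 - 9*M*Y (S(M, Y) = (-9*M)*Y + 1/14 = -9*M*Y + 1/14 = 1/14 - 9*M*Y)
(7145 + 28161) + S(177, d(12)) = (7145 + 28161) + (1/14 - 9*177*(-3)) = 35306 + (1/14 + 4779) = 35306 + 66907/14 = 561191/14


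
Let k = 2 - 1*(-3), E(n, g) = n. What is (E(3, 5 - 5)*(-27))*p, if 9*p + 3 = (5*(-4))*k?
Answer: 927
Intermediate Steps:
k = 5 (k = 2 + 3 = 5)
p = -103/9 (p = -⅓ + ((5*(-4))*5)/9 = -⅓ + (-20*5)/9 = -⅓ + (⅑)*(-100) = -⅓ - 100/9 = -103/9 ≈ -11.444)
(E(3, 5 - 5)*(-27))*p = (3*(-27))*(-103/9) = -81*(-103/9) = 927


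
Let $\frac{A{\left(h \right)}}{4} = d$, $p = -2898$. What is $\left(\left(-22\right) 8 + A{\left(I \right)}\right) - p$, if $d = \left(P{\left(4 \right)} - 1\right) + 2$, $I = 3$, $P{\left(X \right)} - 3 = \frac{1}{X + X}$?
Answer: $\frac{5477}{2} \approx 2738.5$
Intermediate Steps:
$P{\left(X \right)} = 3 + \frac{1}{2 X}$ ($P{\left(X \right)} = 3 + \frac{1}{X + X} = 3 + \frac{1}{2 X}$)
$d = \frac{33}{8}$ ($d = \left(\left(3 + \frac{1}{2 \cdot 4}\right) - 1\right) + 2 = \left(\left(3 + \frac{1}{2} \cdot \frac{1}{4}\right) - 1\right) + 2 = \left(\left(3 + \frac{1}{8}\right) - 1\right) + 2 = \left(\frac{25}{8} - 1\right) + 2 = \frac{17}{8} + 2 = \frac{33}{8} \approx 4.125$)
$A{\left(h \right)} = \frac{33}{2}$ ($A{\left(h \right)} = 4 \cdot \frac{33}{8} = \frac{33}{2}$)
$\left(\left(-22\right) 8 + A{\left(I \right)}\right) - p = \left(\left(-22\right) 8 + \frac{33}{2}\right) - -2898 = \left(-176 + \frac{33}{2}\right) + 2898 = - \frac{319}{2} + 2898 = \frac{5477}{2}$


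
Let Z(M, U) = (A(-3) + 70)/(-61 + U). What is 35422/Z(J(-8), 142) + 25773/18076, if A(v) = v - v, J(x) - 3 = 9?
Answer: 25932568971/632660 ≈ 40990.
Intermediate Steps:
J(x) = 12 (J(x) = 3 + 9 = 12)
A(v) = 0
Z(M, U) = 70/(-61 + U) (Z(M, U) = (0 + 70)/(-61 + U) = 70/(-61 + U))
35422/Z(J(-8), 142) + 25773/18076 = 35422/((70/(-61 + 142))) + 25773/18076 = 35422/((70/81)) + 25773*(1/18076) = 35422/((70*(1/81))) + 25773/18076 = 35422/(70/81) + 25773/18076 = 35422*(81/70) + 25773/18076 = 1434591/35 + 25773/18076 = 25932568971/632660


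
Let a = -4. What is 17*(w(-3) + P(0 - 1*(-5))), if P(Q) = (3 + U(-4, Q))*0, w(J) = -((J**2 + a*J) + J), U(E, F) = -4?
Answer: -306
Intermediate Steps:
w(J) = -J**2 + 3*J (w(J) = -((J**2 - 4*J) + J) = -(J**2 - 3*J) = -J**2 + 3*J)
P(Q) = 0 (P(Q) = (3 - 4)*0 = -1*0 = 0)
17*(w(-3) + P(0 - 1*(-5))) = 17*(-3*(3 - 1*(-3)) + 0) = 17*(-3*(3 + 3) + 0) = 17*(-3*6 + 0) = 17*(-18 + 0) = 17*(-18) = -306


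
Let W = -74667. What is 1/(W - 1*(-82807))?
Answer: 1/8140 ≈ 0.00012285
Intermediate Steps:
1/(W - 1*(-82807)) = 1/(-74667 - 1*(-82807)) = 1/(-74667 + 82807) = 1/8140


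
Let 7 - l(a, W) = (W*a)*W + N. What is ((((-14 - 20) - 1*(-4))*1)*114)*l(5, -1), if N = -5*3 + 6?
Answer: -37620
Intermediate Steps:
N = -9 (N = -15 + 6 = -9)
l(a, W) = 16 - a*W**2 (l(a, W) = 7 - ((W*a)*W - 9) = 7 - (a*W**2 - 9) = 7 - (-9 + a*W**2) = 7 + (9 - a*W**2) = 16 - a*W**2)
((((-14 - 20) - 1*(-4))*1)*114)*l(5, -1) = ((((-14 - 20) - 1*(-4))*1)*114)*(16 - 1*5*(-1)**2) = (((-34 + 4)*1)*114)*(16 - 1*5*1) = (-30*1*114)*(16 - 5) = -30*114*11 = -3420*11 = -37620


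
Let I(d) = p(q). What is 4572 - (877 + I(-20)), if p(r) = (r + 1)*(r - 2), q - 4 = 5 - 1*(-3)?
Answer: 3565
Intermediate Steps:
q = 12 (q = 4 + (5 - 1*(-3)) = 4 + (5 + 3) = 4 + 8 = 12)
p(r) = (1 + r)*(-2 + r)
I(d) = 130 (I(d) = -2 + 12**2 - 1*12 = -2 + 144 - 12 = 130)
4572 - (877 + I(-20)) = 4572 - (877 + 130) = 4572 - 1*1007 = 4572 - 1007 = 3565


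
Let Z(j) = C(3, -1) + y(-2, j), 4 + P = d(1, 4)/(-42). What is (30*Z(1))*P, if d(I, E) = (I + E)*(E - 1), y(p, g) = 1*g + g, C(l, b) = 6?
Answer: -7320/7 ≈ -1045.7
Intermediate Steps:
y(p, g) = 2*g (y(p, g) = g + g = 2*g)
d(I, E) = (-1 + E)*(E + I) (d(I, E) = (E + I)*(-1 + E) = (-1 + E)*(E + I))
P = -61/14 (P = -4 + (4² - 1*4 - 1*1 + 4*1)/(-42) = -4 + (16 - 4 - 1 + 4)*(-1/42) = -4 + 15*(-1/42) = -4 - 5/14 = -61/14 ≈ -4.3571)
Z(j) = 6 + 2*j
(30*Z(1))*P = (30*(6 + 2*1))*(-61/14) = (30*(6 + 2))*(-61/14) = (30*8)*(-61/14) = 240*(-61/14) = -7320/7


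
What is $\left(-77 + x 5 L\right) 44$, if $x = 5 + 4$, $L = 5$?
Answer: $6512$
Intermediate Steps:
$x = 9$
$\left(-77 + x 5 L\right) 44 = \left(-77 + 9 \cdot 5 \cdot 5\right) 44 = \left(-77 + 45 \cdot 5\right) 44 = \left(-77 + 225\right) 44 = 148 \cdot 44 = 6512$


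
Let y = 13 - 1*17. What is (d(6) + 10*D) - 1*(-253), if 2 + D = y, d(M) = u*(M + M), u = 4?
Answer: 241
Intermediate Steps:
y = -4 (y = 13 - 17 = -4)
d(M) = 8*M (d(M) = 4*(M + M) = 4*(2*M) = 8*M)
D = -6 (D = -2 - 4 = -6)
(d(6) + 10*D) - 1*(-253) = (8*6 + 10*(-6)) - 1*(-253) = (48 - 60) + 253 = -12 + 253 = 241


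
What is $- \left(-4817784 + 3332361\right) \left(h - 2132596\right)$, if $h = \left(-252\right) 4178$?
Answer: $-4731743666196$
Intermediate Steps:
$h = -1052856$
$- \left(-4817784 + 3332361\right) \left(h - 2132596\right) = - \left(-4817784 + 3332361\right) \left(-1052856 - 2132596\right) = - \left(-1485423\right) \left(-3185452\right) = \left(-1\right) 4731743666196 = -4731743666196$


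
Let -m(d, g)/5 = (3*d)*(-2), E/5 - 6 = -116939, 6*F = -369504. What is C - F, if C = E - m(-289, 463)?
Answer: -514411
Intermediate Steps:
F = -61584 (F = (⅙)*(-369504) = -61584)
E = -584665 (E = 30 + 5*(-116939) = 30 - 584695 = -584665)
m(d, g) = 30*d (m(d, g) = -5*3*d*(-2) = -(-30)*d = 30*d)
C = -575995 (C = -584665 - 30*(-289) = -584665 - 1*(-8670) = -584665 + 8670 = -575995)
C - F = -575995 - 1*(-61584) = -575995 + 61584 = -514411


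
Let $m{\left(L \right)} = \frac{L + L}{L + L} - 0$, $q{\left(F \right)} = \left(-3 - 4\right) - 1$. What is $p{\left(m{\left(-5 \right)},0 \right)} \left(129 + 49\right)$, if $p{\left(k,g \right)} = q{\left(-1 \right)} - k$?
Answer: $-1602$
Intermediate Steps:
$q{\left(F \right)} = -8$ ($q{\left(F \right)} = \left(-3 - 4\right) - 1 = -7 - 1 = -8$)
$m{\left(L \right)} = 1$ ($m{\left(L \right)} = \frac{2 L}{2 L} + 0 = 2 L \frac{1}{2 L} + 0 = 1 + 0 = 1$)
$p{\left(k,g \right)} = -8 - k$
$p{\left(m{\left(-5 \right)},0 \right)} \left(129 + 49\right) = \left(-8 - 1\right) \left(129 + 49\right) = \left(-8 - 1\right) 178 = \left(-9\right) 178 = -1602$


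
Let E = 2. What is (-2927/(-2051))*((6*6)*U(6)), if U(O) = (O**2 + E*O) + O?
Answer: 5690088/2051 ≈ 2774.3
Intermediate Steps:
U(O) = O**2 + 3*O (U(O) = (O**2 + 2*O) + O = O**2 + 3*O)
(-2927/(-2051))*((6*6)*U(6)) = (-2927/(-2051))*((6*6)*(6*(3 + 6))) = (-2927*(-1/2051))*(36*(6*9)) = 2927*(36*54)/2051 = (2927/2051)*1944 = 5690088/2051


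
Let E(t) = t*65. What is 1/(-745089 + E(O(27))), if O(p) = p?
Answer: -1/743334 ≈ -1.3453e-6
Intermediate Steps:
E(t) = 65*t
1/(-745089 + E(O(27))) = 1/(-745089 + 65*27) = 1/(-745089 + 1755) = 1/(-743334) = -1/743334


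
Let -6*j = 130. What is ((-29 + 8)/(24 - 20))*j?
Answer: 455/4 ≈ 113.75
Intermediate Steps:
j = -65/3 (j = -⅙*130 = -65/3 ≈ -21.667)
((-29 + 8)/(24 - 20))*j = ((-29 + 8)/(24 - 20))*(-65/3) = -21/4*(-65/3) = 455/4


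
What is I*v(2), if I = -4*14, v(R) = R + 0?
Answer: -112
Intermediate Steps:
v(R) = R
I = -56
I*v(2) = -56*2 = -112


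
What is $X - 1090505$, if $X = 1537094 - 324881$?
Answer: $121708$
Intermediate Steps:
$X = 1212213$ ($X = 1537094 - 324881 = 1212213$)
$X - 1090505 = 1212213 - 1090505 = 121708$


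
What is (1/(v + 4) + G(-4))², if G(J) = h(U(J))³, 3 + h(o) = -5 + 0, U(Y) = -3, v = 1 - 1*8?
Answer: 2362369/9 ≈ 2.6249e+5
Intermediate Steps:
v = -7 (v = 1 - 8 = -7)
h(o) = -8 (h(o) = -3 + (-5 + 0) = -3 - 5 = -8)
G(J) = -512 (G(J) = (-8)³ = -512)
(1/(v + 4) + G(-4))² = (1/(-7 + 4) - 512)² = (1/(-3) - 512)² = (-⅓ - 512)² = (-1537/3)² = 2362369/9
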